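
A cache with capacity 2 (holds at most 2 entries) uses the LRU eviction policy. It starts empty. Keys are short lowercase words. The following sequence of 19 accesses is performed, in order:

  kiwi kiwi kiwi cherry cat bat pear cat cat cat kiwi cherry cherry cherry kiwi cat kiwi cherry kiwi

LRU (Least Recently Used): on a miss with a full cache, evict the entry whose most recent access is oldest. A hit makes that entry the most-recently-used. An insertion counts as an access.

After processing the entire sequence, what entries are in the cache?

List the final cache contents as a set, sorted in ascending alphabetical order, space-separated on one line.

LRU simulation (capacity=2):
  1. access kiwi: MISS. Cache (LRU->MRU): [kiwi]
  2. access kiwi: HIT. Cache (LRU->MRU): [kiwi]
  3. access kiwi: HIT. Cache (LRU->MRU): [kiwi]
  4. access cherry: MISS. Cache (LRU->MRU): [kiwi cherry]
  5. access cat: MISS, evict kiwi. Cache (LRU->MRU): [cherry cat]
  6. access bat: MISS, evict cherry. Cache (LRU->MRU): [cat bat]
  7. access pear: MISS, evict cat. Cache (LRU->MRU): [bat pear]
  8. access cat: MISS, evict bat. Cache (LRU->MRU): [pear cat]
  9. access cat: HIT. Cache (LRU->MRU): [pear cat]
  10. access cat: HIT. Cache (LRU->MRU): [pear cat]
  11. access kiwi: MISS, evict pear. Cache (LRU->MRU): [cat kiwi]
  12. access cherry: MISS, evict cat. Cache (LRU->MRU): [kiwi cherry]
  13. access cherry: HIT. Cache (LRU->MRU): [kiwi cherry]
  14. access cherry: HIT. Cache (LRU->MRU): [kiwi cherry]
  15. access kiwi: HIT. Cache (LRU->MRU): [cherry kiwi]
  16. access cat: MISS, evict cherry. Cache (LRU->MRU): [kiwi cat]
  17. access kiwi: HIT. Cache (LRU->MRU): [cat kiwi]
  18. access cherry: MISS, evict cat. Cache (LRU->MRU): [kiwi cherry]
  19. access kiwi: HIT. Cache (LRU->MRU): [cherry kiwi]
Total: 9 hits, 10 misses, 8 evictions

Answer: cherry kiwi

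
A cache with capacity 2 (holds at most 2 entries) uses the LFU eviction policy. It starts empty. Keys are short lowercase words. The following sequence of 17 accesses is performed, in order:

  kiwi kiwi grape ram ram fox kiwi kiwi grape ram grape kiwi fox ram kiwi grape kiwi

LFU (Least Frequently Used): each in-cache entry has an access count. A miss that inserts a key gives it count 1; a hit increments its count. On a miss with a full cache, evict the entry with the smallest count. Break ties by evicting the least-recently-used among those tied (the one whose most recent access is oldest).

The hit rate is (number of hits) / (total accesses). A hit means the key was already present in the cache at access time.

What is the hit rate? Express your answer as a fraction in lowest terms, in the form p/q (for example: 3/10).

LFU simulation (capacity=2):
  1. access kiwi: MISS. Cache: [kiwi(c=1)]
  2. access kiwi: HIT, count now 2. Cache: [kiwi(c=2)]
  3. access grape: MISS. Cache: [grape(c=1) kiwi(c=2)]
  4. access ram: MISS, evict grape(c=1). Cache: [ram(c=1) kiwi(c=2)]
  5. access ram: HIT, count now 2. Cache: [kiwi(c=2) ram(c=2)]
  6. access fox: MISS, evict kiwi(c=2). Cache: [fox(c=1) ram(c=2)]
  7. access kiwi: MISS, evict fox(c=1). Cache: [kiwi(c=1) ram(c=2)]
  8. access kiwi: HIT, count now 2. Cache: [ram(c=2) kiwi(c=2)]
  9. access grape: MISS, evict ram(c=2). Cache: [grape(c=1) kiwi(c=2)]
  10. access ram: MISS, evict grape(c=1). Cache: [ram(c=1) kiwi(c=2)]
  11. access grape: MISS, evict ram(c=1). Cache: [grape(c=1) kiwi(c=2)]
  12. access kiwi: HIT, count now 3. Cache: [grape(c=1) kiwi(c=3)]
  13. access fox: MISS, evict grape(c=1). Cache: [fox(c=1) kiwi(c=3)]
  14. access ram: MISS, evict fox(c=1). Cache: [ram(c=1) kiwi(c=3)]
  15. access kiwi: HIT, count now 4. Cache: [ram(c=1) kiwi(c=4)]
  16. access grape: MISS, evict ram(c=1). Cache: [grape(c=1) kiwi(c=4)]
  17. access kiwi: HIT, count now 5. Cache: [grape(c=1) kiwi(c=5)]
Total: 6 hits, 11 misses, 9 evictions

Hit rate = 6/17

Answer: 6/17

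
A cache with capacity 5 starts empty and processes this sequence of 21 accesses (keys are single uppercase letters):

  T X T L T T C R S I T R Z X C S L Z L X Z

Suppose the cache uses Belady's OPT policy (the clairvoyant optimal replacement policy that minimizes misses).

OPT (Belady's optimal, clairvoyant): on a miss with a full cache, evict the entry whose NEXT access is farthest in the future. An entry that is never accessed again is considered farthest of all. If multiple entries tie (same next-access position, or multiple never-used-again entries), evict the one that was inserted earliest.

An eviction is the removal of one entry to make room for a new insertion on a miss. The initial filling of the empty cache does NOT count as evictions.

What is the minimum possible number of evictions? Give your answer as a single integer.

OPT (Belady) simulation (capacity=5):
  1. access T: MISS. Cache: [T]
  2. access X: MISS. Cache: [T X]
  3. access T: HIT. Next use of T: step 5. Cache: [T X]
  4. access L: MISS. Cache: [T X L]
  5. access T: HIT. Next use of T: step 6. Cache: [T X L]
  6. access T: HIT. Next use of T: step 11. Cache: [T X L]
  7. access C: MISS. Cache: [T X L C]
  8. access R: MISS. Cache: [T X L C R]
  9. access S: MISS, evict L (next use: step 17). Cache: [T X C R S]
  10. access I: MISS, evict S (next use: step 16). Cache: [T X C R I]
  11. access T: HIT. Next use of T: never. Cache: [T X C R I]
  12. access R: HIT. Next use of R: never. Cache: [T X C R I]
  13. access Z: MISS, evict T (next use: never). Cache: [X C R I Z]
  14. access X: HIT. Next use of X: step 20. Cache: [X C R I Z]
  15. access C: HIT. Next use of C: never. Cache: [X C R I Z]
  16. access S: MISS, evict C (next use: never). Cache: [X R I Z S]
  17. access L: MISS, evict R (next use: never). Cache: [X I Z S L]
  18. access Z: HIT. Next use of Z: step 21. Cache: [X I Z S L]
  19. access L: HIT. Next use of L: never. Cache: [X I Z S L]
  20. access X: HIT. Next use of X: never. Cache: [X I Z S L]
  21. access Z: HIT. Next use of Z: never. Cache: [X I Z S L]
Total: 11 hits, 10 misses, 5 evictions

Answer: 5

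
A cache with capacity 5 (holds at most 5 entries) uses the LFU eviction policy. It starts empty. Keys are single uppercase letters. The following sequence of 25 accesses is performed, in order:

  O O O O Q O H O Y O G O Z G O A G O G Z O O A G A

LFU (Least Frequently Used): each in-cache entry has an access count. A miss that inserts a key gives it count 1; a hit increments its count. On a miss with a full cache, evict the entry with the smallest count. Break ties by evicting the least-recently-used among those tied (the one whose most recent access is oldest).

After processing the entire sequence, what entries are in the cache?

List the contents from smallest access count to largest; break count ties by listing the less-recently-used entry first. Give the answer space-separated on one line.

LFU simulation (capacity=5):
  1. access O: MISS. Cache: [O(c=1)]
  2. access O: HIT, count now 2. Cache: [O(c=2)]
  3. access O: HIT, count now 3. Cache: [O(c=3)]
  4. access O: HIT, count now 4. Cache: [O(c=4)]
  5. access Q: MISS. Cache: [Q(c=1) O(c=4)]
  6. access O: HIT, count now 5. Cache: [Q(c=1) O(c=5)]
  7. access H: MISS. Cache: [Q(c=1) H(c=1) O(c=5)]
  8. access O: HIT, count now 6. Cache: [Q(c=1) H(c=1) O(c=6)]
  9. access Y: MISS. Cache: [Q(c=1) H(c=1) Y(c=1) O(c=6)]
  10. access O: HIT, count now 7. Cache: [Q(c=1) H(c=1) Y(c=1) O(c=7)]
  11. access G: MISS. Cache: [Q(c=1) H(c=1) Y(c=1) G(c=1) O(c=7)]
  12. access O: HIT, count now 8. Cache: [Q(c=1) H(c=1) Y(c=1) G(c=1) O(c=8)]
  13. access Z: MISS, evict Q(c=1). Cache: [H(c=1) Y(c=1) G(c=1) Z(c=1) O(c=8)]
  14. access G: HIT, count now 2. Cache: [H(c=1) Y(c=1) Z(c=1) G(c=2) O(c=8)]
  15. access O: HIT, count now 9. Cache: [H(c=1) Y(c=1) Z(c=1) G(c=2) O(c=9)]
  16. access A: MISS, evict H(c=1). Cache: [Y(c=1) Z(c=1) A(c=1) G(c=2) O(c=9)]
  17. access G: HIT, count now 3. Cache: [Y(c=1) Z(c=1) A(c=1) G(c=3) O(c=9)]
  18. access O: HIT, count now 10. Cache: [Y(c=1) Z(c=1) A(c=1) G(c=3) O(c=10)]
  19. access G: HIT, count now 4. Cache: [Y(c=1) Z(c=1) A(c=1) G(c=4) O(c=10)]
  20. access Z: HIT, count now 2. Cache: [Y(c=1) A(c=1) Z(c=2) G(c=4) O(c=10)]
  21. access O: HIT, count now 11. Cache: [Y(c=1) A(c=1) Z(c=2) G(c=4) O(c=11)]
  22. access O: HIT, count now 12. Cache: [Y(c=1) A(c=1) Z(c=2) G(c=4) O(c=12)]
  23. access A: HIT, count now 2. Cache: [Y(c=1) Z(c=2) A(c=2) G(c=4) O(c=12)]
  24. access G: HIT, count now 5. Cache: [Y(c=1) Z(c=2) A(c=2) G(c=5) O(c=12)]
  25. access A: HIT, count now 3. Cache: [Y(c=1) Z(c=2) A(c=3) G(c=5) O(c=12)]
Total: 18 hits, 7 misses, 2 evictions

Answer: Y Z A G O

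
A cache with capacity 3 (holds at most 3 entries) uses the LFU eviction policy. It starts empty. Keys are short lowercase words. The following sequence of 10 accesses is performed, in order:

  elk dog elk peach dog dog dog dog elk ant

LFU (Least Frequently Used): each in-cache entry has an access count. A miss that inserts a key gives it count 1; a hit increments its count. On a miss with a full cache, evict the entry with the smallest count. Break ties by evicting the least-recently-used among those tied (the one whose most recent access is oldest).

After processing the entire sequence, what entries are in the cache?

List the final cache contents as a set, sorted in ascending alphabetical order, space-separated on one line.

Answer: ant dog elk

Derivation:
LFU simulation (capacity=3):
  1. access elk: MISS. Cache: [elk(c=1)]
  2. access dog: MISS. Cache: [elk(c=1) dog(c=1)]
  3. access elk: HIT, count now 2. Cache: [dog(c=1) elk(c=2)]
  4. access peach: MISS. Cache: [dog(c=1) peach(c=1) elk(c=2)]
  5. access dog: HIT, count now 2. Cache: [peach(c=1) elk(c=2) dog(c=2)]
  6. access dog: HIT, count now 3. Cache: [peach(c=1) elk(c=2) dog(c=3)]
  7. access dog: HIT, count now 4. Cache: [peach(c=1) elk(c=2) dog(c=4)]
  8. access dog: HIT, count now 5. Cache: [peach(c=1) elk(c=2) dog(c=5)]
  9. access elk: HIT, count now 3. Cache: [peach(c=1) elk(c=3) dog(c=5)]
  10. access ant: MISS, evict peach(c=1). Cache: [ant(c=1) elk(c=3) dog(c=5)]
Total: 6 hits, 4 misses, 1 evictions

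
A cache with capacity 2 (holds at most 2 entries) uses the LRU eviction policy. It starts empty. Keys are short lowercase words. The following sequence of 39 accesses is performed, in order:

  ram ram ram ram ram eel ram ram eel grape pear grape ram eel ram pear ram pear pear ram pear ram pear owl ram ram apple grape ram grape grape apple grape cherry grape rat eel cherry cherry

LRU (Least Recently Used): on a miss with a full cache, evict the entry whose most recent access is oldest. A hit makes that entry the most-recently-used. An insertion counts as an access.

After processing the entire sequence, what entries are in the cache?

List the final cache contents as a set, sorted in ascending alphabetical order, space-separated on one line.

LRU simulation (capacity=2):
  1. access ram: MISS. Cache (LRU->MRU): [ram]
  2. access ram: HIT. Cache (LRU->MRU): [ram]
  3. access ram: HIT. Cache (LRU->MRU): [ram]
  4. access ram: HIT. Cache (LRU->MRU): [ram]
  5. access ram: HIT. Cache (LRU->MRU): [ram]
  6. access eel: MISS. Cache (LRU->MRU): [ram eel]
  7. access ram: HIT. Cache (LRU->MRU): [eel ram]
  8. access ram: HIT. Cache (LRU->MRU): [eel ram]
  9. access eel: HIT. Cache (LRU->MRU): [ram eel]
  10. access grape: MISS, evict ram. Cache (LRU->MRU): [eel grape]
  11. access pear: MISS, evict eel. Cache (LRU->MRU): [grape pear]
  12. access grape: HIT. Cache (LRU->MRU): [pear grape]
  13. access ram: MISS, evict pear. Cache (LRU->MRU): [grape ram]
  14. access eel: MISS, evict grape. Cache (LRU->MRU): [ram eel]
  15. access ram: HIT. Cache (LRU->MRU): [eel ram]
  16. access pear: MISS, evict eel. Cache (LRU->MRU): [ram pear]
  17. access ram: HIT. Cache (LRU->MRU): [pear ram]
  18. access pear: HIT. Cache (LRU->MRU): [ram pear]
  19. access pear: HIT. Cache (LRU->MRU): [ram pear]
  20. access ram: HIT. Cache (LRU->MRU): [pear ram]
  21. access pear: HIT. Cache (LRU->MRU): [ram pear]
  22. access ram: HIT. Cache (LRU->MRU): [pear ram]
  23. access pear: HIT. Cache (LRU->MRU): [ram pear]
  24. access owl: MISS, evict ram. Cache (LRU->MRU): [pear owl]
  25. access ram: MISS, evict pear. Cache (LRU->MRU): [owl ram]
  26. access ram: HIT. Cache (LRU->MRU): [owl ram]
  27. access apple: MISS, evict owl. Cache (LRU->MRU): [ram apple]
  28. access grape: MISS, evict ram. Cache (LRU->MRU): [apple grape]
  29. access ram: MISS, evict apple. Cache (LRU->MRU): [grape ram]
  30. access grape: HIT. Cache (LRU->MRU): [ram grape]
  31. access grape: HIT. Cache (LRU->MRU): [ram grape]
  32. access apple: MISS, evict ram. Cache (LRU->MRU): [grape apple]
  33. access grape: HIT. Cache (LRU->MRU): [apple grape]
  34. access cherry: MISS, evict apple. Cache (LRU->MRU): [grape cherry]
  35. access grape: HIT. Cache (LRU->MRU): [cherry grape]
  36. access rat: MISS, evict cherry. Cache (LRU->MRU): [grape rat]
  37. access eel: MISS, evict grape. Cache (LRU->MRU): [rat eel]
  38. access cherry: MISS, evict rat. Cache (LRU->MRU): [eel cherry]
  39. access cherry: HIT. Cache (LRU->MRU): [eel cherry]
Total: 22 hits, 17 misses, 15 evictions

Answer: cherry eel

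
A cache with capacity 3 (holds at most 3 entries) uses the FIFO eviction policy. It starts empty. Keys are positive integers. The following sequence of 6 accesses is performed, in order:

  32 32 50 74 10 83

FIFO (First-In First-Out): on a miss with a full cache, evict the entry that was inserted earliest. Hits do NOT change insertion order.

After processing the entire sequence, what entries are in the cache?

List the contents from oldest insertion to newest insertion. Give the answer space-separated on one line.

Answer: 74 10 83

Derivation:
FIFO simulation (capacity=3):
  1. access 32: MISS. Cache (old->new): [32]
  2. access 32: HIT. Cache (old->new): [32]
  3. access 50: MISS. Cache (old->new): [32 50]
  4. access 74: MISS. Cache (old->new): [32 50 74]
  5. access 10: MISS, evict 32. Cache (old->new): [50 74 10]
  6. access 83: MISS, evict 50. Cache (old->new): [74 10 83]
Total: 1 hits, 5 misses, 2 evictions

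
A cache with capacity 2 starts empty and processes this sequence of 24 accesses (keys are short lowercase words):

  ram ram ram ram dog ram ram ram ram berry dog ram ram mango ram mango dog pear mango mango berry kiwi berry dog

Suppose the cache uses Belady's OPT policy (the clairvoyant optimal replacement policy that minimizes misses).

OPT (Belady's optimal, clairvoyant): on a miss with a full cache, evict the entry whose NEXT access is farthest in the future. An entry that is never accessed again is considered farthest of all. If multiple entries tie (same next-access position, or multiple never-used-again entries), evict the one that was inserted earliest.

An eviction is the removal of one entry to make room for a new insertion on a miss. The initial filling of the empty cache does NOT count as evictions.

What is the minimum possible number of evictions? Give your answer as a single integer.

OPT (Belady) simulation (capacity=2):
  1. access ram: MISS. Cache: [ram]
  2. access ram: HIT. Next use of ram: step 3. Cache: [ram]
  3. access ram: HIT. Next use of ram: step 4. Cache: [ram]
  4. access ram: HIT. Next use of ram: step 6. Cache: [ram]
  5. access dog: MISS. Cache: [ram dog]
  6. access ram: HIT. Next use of ram: step 7. Cache: [ram dog]
  7. access ram: HIT. Next use of ram: step 8. Cache: [ram dog]
  8. access ram: HIT. Next use of ram: step 9. Cache: [ram dog]
  9. access ram: HIT. Next use of ram: step 12. Cache: [ram dog]
  10. access berry: MISS, evict ram (next use: step 12). Cache: [dog berry]
  11. access dog: HIT. Next use of dog: step 17. Cache: [dog berry]
  12. access ram: MISS, evict berry (next use: step 21). Cache: [dog ram]
  13. access ram: HIT. Next use of ram: step 15. Cache: [dog ram]
  14. access mango: MISS, evict dog (next use: step 17). Cache: [ram mango]
  15. access ram: HIT. Next use of ram: never. Cache: [ram mango]
  16. access mango: HIT. Next use of mango: step 19. Cache: [ram mango]
  17. access dog: MISS, evict ram (next use: never). Cache: [mango dog]
  18. access pear: MISS, evict dog (next use: step 24). Cache: [mango pear]
  19. access mango: HIT. Next use of mango: step 20. Cache: [mango pear]
  20. access mango: HIT. Next use of mango: never. Cache: [mango pear]
  21. access berry: MISS, evict mango (next use: never). Cache: [pear berry]
  22. access kiwi: MISS, evict pear (next use: never). Cache: [berry kiwi]
  23. access berry: HIT. Next use of berry: never. Cache: [berry kiwi]
  24. access dog: MISS, evict berry (next use: never). Cache: [kiwi dog]
Total: 14 hits, 10 misses, 8 evictions

Answer: 8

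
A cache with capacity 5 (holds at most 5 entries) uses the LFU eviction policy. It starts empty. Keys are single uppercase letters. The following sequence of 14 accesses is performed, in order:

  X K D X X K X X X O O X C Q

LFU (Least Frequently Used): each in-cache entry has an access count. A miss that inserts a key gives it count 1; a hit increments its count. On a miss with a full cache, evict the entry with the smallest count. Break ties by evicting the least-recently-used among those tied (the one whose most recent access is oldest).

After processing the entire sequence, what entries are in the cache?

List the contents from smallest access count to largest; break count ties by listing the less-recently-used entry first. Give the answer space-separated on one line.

LFU simulation (capacity=5):
  1. access X: MISS. Cache: [X(c=1)]
  2. access K: MISS. Cache: [X(c=1) K(c=1)]
  3. access D: MISS. Cache: [X(c=1) K(c=1) D(c=1)]
  4. access X: HIT, count now 2. Cache: [K(c=1) D(c=1) X(c=2)]
  5. access X: HIT, count now 3. Cache: [K(c=1) D(c=1) X(c=3)]
  6. access K: HIT, count now 2. Cache: [D(c=1) K(c=2) X(c=3)]
  7. access X: HIT, count now 4. Cache: [D(c=1) K(c=2) X(c=4)]
  8. access X: HIT, count now 5. Cache: [D(c=1) K(c=2) X(c=5)]
  9. access X: HIT, count now 6. Cache: [D(c=1) K(c=2) X(c=6)]
  10. access O: MISS. Cache: [D(c=1) O(c=1) K(c=2) X(c=6)]
  11. access O: HIT, count now 2. Cache: [D(c=1) K(c=2) O(c=2) X(c=6)]
  12. access X: HIT, count now 7. Cache: [D(c=1) K(c=2) O(c=2) X(c=7)]
  13. access C: MISS. Cache: [D(c=1) C(c=1) K(c=2) O(c=2) X(c=7)]
  14. access Q: MISS, evict D(c=1). Cache: [C(c=1) Q(c=1) K(c=2) O(c=2) X(c=7)]
Total: 8 hits, 6 misses, 1 evictions

Answer: C Q K O X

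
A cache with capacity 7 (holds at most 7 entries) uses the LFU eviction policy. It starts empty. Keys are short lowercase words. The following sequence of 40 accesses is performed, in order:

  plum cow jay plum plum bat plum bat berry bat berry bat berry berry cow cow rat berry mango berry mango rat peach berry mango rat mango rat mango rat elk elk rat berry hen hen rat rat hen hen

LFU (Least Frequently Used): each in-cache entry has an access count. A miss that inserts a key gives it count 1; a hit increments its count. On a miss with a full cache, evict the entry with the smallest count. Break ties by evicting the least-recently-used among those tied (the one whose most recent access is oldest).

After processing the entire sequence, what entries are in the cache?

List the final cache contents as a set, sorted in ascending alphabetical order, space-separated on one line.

Answer: bat berry cow hen mango plum rat

Derivation:
LFU simulation (capacity=7):
  1. access plum: MISS. Cache: [plum(c=1)]
  2. access cow: MISS. Cache: [plum(c=1) cow(c=1)]
  3. access jay: MISS. Cache: [plum(c=1) cow(c=1) jay(c=1)]
  4. access plum: HIT, count now 2. Cache: [cow(c=1) jay(c=1) plum(c=2)]
  5. access plum: HIT, count now 3. Cache: [cow(c=1) jay(c=1) plum(c=3)]
  6. access bat: MISS. Cache: [cow(c=1) jay(c=1) bat(c=1) plum(c=3)]
  7. access plum: HIT, count now 4. Cache: [cow(c=1) jay(c=1) bat(c=1) plum(c=4)]
  8. access bat: HIT, count now 2. Cache: [cow(c=1) jay(c=1) bat(c=2) plum(c=4)]
  9. access berry: MISS. Cache: [cow(c=1) jay(c=1) berry(c=1) bat(c=2) plum(c=4)]
  10. access bat: HIT, count now 3. Cache: [cow(c=1) jay(c=1) berry(c=1) bat(c=3) plum(c=4)]
  11. access berry: HIT, count now 2. Cache: [cow(c=1) jay(c=1) berry(c=2) bat(c=3) plum(c=4)]
  12. access bat: HIT, count now 4. Cache: [cow(c=1) jay(c=1) berry(c=2) plum(c=4) bat(c=4)]
  13. access berry: HIT, count now 3. Cache: [cow(c=1) jay(c=1) berry(c=3) plum(c=4) bat(c=4)]
  14. access berry: HIT, count now 4. Cache: [cow(c=1) jay(c=1) plum(c=4) bat(c=4) berry(c=4)]
  15. access cow: HIT, count now 2. Cache: [jay(c=1) cow(c=2) plum(c=4) bat(c=4) berry(c=4)]
  16. access cow: HIT, count now 3. Cache: [jay(c=1) cow(c=3) plum(c=4) bat(c=4) berry(c=4)]
  17. access rat: MISS. Cache: [jay(c=1) rat(c=1) cow(c=3) plum(c=4) bat(c=4) berry(c=4)]
  18. access berry: HIT, count now 5. Cache: [jay(c=1) rat(c=1) cow(c=3) plum(c=4) bat(c=4) berry(c=5)]
  19. access mango: MISS. Cache: [jay(c=1) rat(c=1) mango(c=1) cow(c=3) plum(c=4) bat(c=4) berry(c=5)]
  20. access berry: HIT, count now 6. Cache: [jay(c=1) rat(c=1) mango(c=1) cow(c=3) plum(c=4) bat(c=4) berry(c=6)]
  21. access mango: HIT, count now 2. Cache: [jay(c=1) rat(c=1) mango(c=2) cow(c=3) plum(c=4) bat(c=4) berry(c=6)]
  22. access rat: HIT, count now 2. Cache: [jay(c=1) mango(c=2) rat(c=2) cow(c=3) plum(c=4) bat(c=4) berry(c=6)]
  23. access peach: MISS, evict jay(c=1). Cache: [peach(c=1) mango(c=2) rat(c=2) cow(c=3) plum(c=4) bat(c=4) berry(c=6)]
  24. access berry: HIT, count now 7. Cache: [peach(c=1) mango(c=2) rat(c=2) cow(c=3) plum(c=4) bat(c=4) berry(c=7)]
  25. access mango: HIT, count now 3. Cache: [peach(c=1) rat(c=2) cow(c=3) mango(c=3) plum(c=4) bat(c=4) berry(c=7)]
  26. access rat: HIT, count now 3. Cache: [peach(c=1) cow(c=3) mango(c=3) rat(c=3) plum(c=4) bat(c=4) berry(c=7)]
  27. access mango: HIT, count now 4. Cache: [peach(c=1) cow(c=3) rat(c=3) plum(c=4) bat(c=4) mango(c=4) berry(c=7)]
  28. access rat: HIT, count now 4. Cache: [peach(c=1) cow(c=3) plum(c=4) bat(c=4) mango(c=4) rat(c=4) berry(c=7)]
  29. access mango: HIT, count now 5. Cache: [peach(c=1) cow(c=3) plum(c=4) bat(c=4) rat(c=4) mango(c=5) berry(c=7)]
  30. access rat: HIT, count now 5. Cache: [peach(c=1) cow(c=3) plum(c=4) bat(c=4) mango(c=5) rat(c=5) berry(c=7)]
  31. access elk: MISS, evict peach(c=1). Cache: [elk(c=1) cow(c=3) plum(c=4) bat(c=4) mango(c=5) rat(c=5) berry(c=7)]
  32. access elk: HIT, count now 2. Cache: [elk(c=2) cow(c=3) plum(c=4) bat(c=4) mango(c=5) rat(c=5) berry(c=7)]
  33. access rat: HIT, count now 6. Cache: [elk(c=2) cow(c=3) plum(c=4) bat(c=4) mango(c=5) rat(c=6) berry(c=7)]
  34. access berry: HIT, count now 8. Cache: [elk(c=2) cow(c=3) plum(c=4) bat(c=4) mango(c=5) rat(c=6) berry(c=8)]
  35. access hen: MISS, evict elk(c=2). Cache: [hen(c=1) cow(c=3) plum(c=4) bat(c=4) mango(c=5) rat(c=6) berry(c=8)]
  36. access hen: HIT, count now 2. Cache: [hen(c=2) cow(c=3) plum(c=4) bat(c=4) mango(c=5) rat(c=6) berry(c=8)]
  37. access rat: HIT, count now 7. Cache: [hen(c=2) cow(c=3) plum(c=4) bat(c=4) mango(c=5) rat(c=7) berry(c=8)]
  38. access rat: HIT, count now 8. Cache: [hen(c=2) cow(c=3) plum(c=4) bat(c=4) mango(c=5) berry(c=8) rat(c=8)]
  39. access hen: HIT, count now 3. Cache: [cow(c=3) hen(c=3) plum(c=4) bat(c=4) mango(c=5) berry(c=8) rat(c=8)]
  40. access hen: HIT, count now 4. Cache: [cow(c=3) plum(c=4) bat(c=4) hen(c=4) mango(c=5) berry(c=8) rat(c=8)]
Total: 30 hits, 10 misses, 3 evictions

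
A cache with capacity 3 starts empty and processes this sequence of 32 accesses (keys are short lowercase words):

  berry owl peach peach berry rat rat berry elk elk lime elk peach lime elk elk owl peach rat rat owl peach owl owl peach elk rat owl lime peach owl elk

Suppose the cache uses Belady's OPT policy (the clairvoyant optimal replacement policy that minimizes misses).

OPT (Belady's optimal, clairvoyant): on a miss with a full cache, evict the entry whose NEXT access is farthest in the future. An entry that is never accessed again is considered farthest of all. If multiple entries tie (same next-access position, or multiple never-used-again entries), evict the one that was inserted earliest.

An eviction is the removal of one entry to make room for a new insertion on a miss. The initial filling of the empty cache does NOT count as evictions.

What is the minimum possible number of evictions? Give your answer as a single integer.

Answer: 8

Derivation:
OPT (Belady) simulation (capacity=3):
  1. access berry: MISS. Cache: [berry]
  2. access owl: MISS. Cache: [berry owl]
  3. access peach: MISS. Cache: [berry owl peach]
  4. access peach: HIT. Next use of peach: step 13. Cache: [berry owl peach]
  5. access berry: HIT. Next use of berry: step 8. Cache: [berry owl peach]
  6. access rat: MISS, evict owl (next use: step 17). Cache: [berry peach rat]
  7. access rat: HIT. Next use of rat: step 19. Cache: [berry peach rat]
  8. access berry: HIT. Next use of berry: never. Cache: [berry peach rat]
  9. access elk: MISS, evict berry (next use: never). Cache: [peach rat elk]
  10. access elk: HIT. Next use of elk: step 12. Cache: [peach rat elk]
  11. access lime: MISS, evict rat (next use: step 19). Cache: [peach elk lime]
  12. access elk: HIT. Next use of elk: step 15. Cache: [peach elk lime]
  13. access peach: HIT. Next use of peach: step 18. Cache: [peach elk lime]
  14. access lime: HIT. Next use of lime: step 29. Cache: [peach elk lime]
  15. access elk: HIT. Next use of elk: step 16. Cache: [peach elk lime]
  16. access elk: HIT. Next use of elk: step 26. Cache: [peach elk lime]
  17. access owl: MISS, evict lime (next use: step 29). Cache: [peach elk owl]
  18. access peach: HIT. Next use of peach: step 22. Cache: [peach elk owl]
  19. access rat: MISS, evict elk (next use: step 26). Cache: [peach owl rat]
  20. access rat: HIT. Next use of rat: step 27. Cache: [peach owl rat]
  21. access owl: HIT. Next use of owl: step 23. Cache: [peach owl rat]
  22. access peach: HIT. Next use of peach: step 25. Cache: [peach owl rat]
  23. access owl: HIT. Next use of owl: step 24. Cache: [peach owl rat]
  24. access owl: HIT. Next use of owl: step 28. Cache: [peach owl rat]
  25. access peach: HIT. Next use of peach: step 30. Cache: [peach owl rat]
  26. access elk: MISS, evict peach (next use: step 30). Cache: [owl rat elk]
  27. access rat: HIT. Next use of rat: never. Cache: [owl rat elk]
  28. access owl: HIT. Next use of owl: step 31. Cache: [owl rat elk]
  29. access lime: MISS, evict rat (next use: never). Cache: [owl elk lime]
  30. access peach: MISS, evict lime (next use: never). Cache: [owl elk peach]
  31. access owl: HIT. Next use of owl: never. Cache: [owl elk peach]
  32. access elk: HIT. Next use of elk: never. Cache: [owl elk peach]
Total: 21 hits, 11 misses, 8 evictions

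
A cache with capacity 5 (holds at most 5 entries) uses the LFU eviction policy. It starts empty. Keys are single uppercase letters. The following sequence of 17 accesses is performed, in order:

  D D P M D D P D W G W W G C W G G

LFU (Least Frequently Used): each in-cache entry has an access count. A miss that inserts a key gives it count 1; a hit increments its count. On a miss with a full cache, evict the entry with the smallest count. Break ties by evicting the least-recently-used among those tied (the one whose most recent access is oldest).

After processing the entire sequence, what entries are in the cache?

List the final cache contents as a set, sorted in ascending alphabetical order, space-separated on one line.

Answer: C D G P W

Derivation:
LFU simulation (capacity=5):
  1. access D: MISS. Cache: [D(c=1)]
  2. access D: HIT, count now 2. Cache: [D(c=2)]
  3. access P: MISS. Cache: [P(c=1) D(c=2)]
  4. access M: MISS. Cache: [P(c=1) M(c=1) D(c=2)]
  5. access D: HIT, count now 3. Cache: [P(c=1) M(c=1) D(c=3)]
  6. access D: HIT, count now 4. Cache: [P(c=1) M(c=1) D(c=4)]
  7. access P: HIT, count now 2. Cache: [M(c=1) P(c=2) D(c=4)]
  8. access D: HIT, count now 5. Cache: [M(c=1) P(c=2) D(c=5)]
  9. access W: MISS. Cache: [M(c=1) W(c=1) P(c=2) D(c=5)]
  10. access G: MISS. Cache: [M(c=1) W(c=1) G(c=1) P(c=2) D(c=5)]
  11. access W: HIT, count now 2. Cache: [M(c=1) G(c=1) P(c=2) W(c=2) D(c=5)]
  12. access W: HIT, count now 3. Cache: [M(c=1) G(c=1) P(c=2) W(c=3) D(c=5)]
  13. access G: HIT, count now 2. Cache: [M(c=1) P(c=2) G(c=2) W(c=3) D(c=5)]
  14. access C: MISS, evict M(c=1). Cache: [C(c=1) P(c=2) G(c=2) W(c=3) D(c=5)]
  15. access W: HIT, count now 4. Cache: [C(c=1) P(c=2) G(c=2) W(c=4) D(c=5)]
  16. access G: HIT, count now 3. Cache: [C(c=1) P(c=2) G(c=3) W(c=4) D(c=5)]
  17. access G: HIT, count now 4. Cache: [C(c=1) P(c=2) W(c=4) G(c=4) D(c=5)]
Total: 11 hits, 6 misses, 1 evictions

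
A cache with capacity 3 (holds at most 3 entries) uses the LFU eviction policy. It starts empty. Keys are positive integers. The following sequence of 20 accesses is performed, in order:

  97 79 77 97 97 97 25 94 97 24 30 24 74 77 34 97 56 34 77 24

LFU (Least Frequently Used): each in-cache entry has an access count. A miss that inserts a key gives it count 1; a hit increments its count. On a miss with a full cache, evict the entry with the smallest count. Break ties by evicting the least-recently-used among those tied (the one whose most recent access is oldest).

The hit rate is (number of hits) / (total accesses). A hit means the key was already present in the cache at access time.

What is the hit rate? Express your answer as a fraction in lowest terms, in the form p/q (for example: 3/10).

Answer: 7/20

Derivation:
LFU simulation (capacity=3):
  1. access 97: MISS. Cache: [97(c=1)]
  2. access 79: MISS. Cache: [97(c=1) 79(c=1)]
  3. access 77: MISS. Cache: [97(c=1) 79(c=1) 77(c=1)]
  4. access 97: HIT, count now 2. Cache: [79(c=1) 77(c=1) 97(c=2)]
  5. access 97: HIT, count now 3. Cache: [79(c=1) 77(c=1) 97(c=3)]
  6. access 97: HIT, count now 4. Cache: [79(c=1) 77(c=1) 97(c=4)]
  7. access 25: MISS, evict 79(c=1). Cache: [77(c=1) 25(c=1) 97(c=4)]
  8. access 94: MISS, evict 77(c=1). Cache: [25(c=1) 94(c=1) 97(c=4)]
  9. access 97: HIT, count now 5. Cache: [25(c=1) 94(c=1) 97(c=5)]
  10. access 24: MISS, evict 25(c=1). Cache: [94(c=1) 24(c=1) 97(c=5)]
  11. access 30: MISS, evict 94(c=1). Cache: [24(c=1) 30(c=1) 97(c=5)]
  12. access 24: HIT, count now 2. Cache: [30(c=1) 24(c=2) 97(c=5)]
  13. access 74: MISS, evict 30(c=1). Cache: [74(c=1) 24(c=2) 97(c=5)]
  14. access 77: MISS, evict 74(c=1). Cache: [77(c=1) 24(c=2) 97(c=5)]
  15. access 34: MISS, evict 77(c=1). Cache: [34(c=1) 24(c=2) 97(c=5)]
  16. access 97: HIT, count now 6. Cache: [34(c=1) 24(c=2) 97(c=6)]
  17. access 56: MISS, evict 34(c=1). Cache: [56(c=1) 24(c=2) 97(c=6)]
  18. access 34: MISS, evict 56(c=1). Cache: [34(c=1) 24(c=2) 97(c=6)]
  19. access 77: MISS, evict 34(c=1). Cache: [77(c=1) 24(c=2) 97(c=6)]
  20. access 24: HIT, count now 3. Cache: [77(c=1) 24(c=3) 97(c=6)]
Total: 7 hits, 13 misses, 10 evictions

Hit rate = 7/20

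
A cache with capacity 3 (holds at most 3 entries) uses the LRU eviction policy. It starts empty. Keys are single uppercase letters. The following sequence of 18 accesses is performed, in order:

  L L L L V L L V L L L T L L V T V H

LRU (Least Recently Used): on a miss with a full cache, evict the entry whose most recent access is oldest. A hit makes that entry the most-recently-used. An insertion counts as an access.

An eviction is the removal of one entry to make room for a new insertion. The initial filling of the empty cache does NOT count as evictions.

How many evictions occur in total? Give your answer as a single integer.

LRU simulation (capacity=3):
  1. access L: MISS. Cache (LRU->MRU): [L]
  2. access L: HIT. Cache (LRU->MRU): [L]
  3. access L: HIT. Cache (LRU->MRU): [L]
  4. access L: HIT. Cache (LRU->MRU): [L]
  5. access V: MISS. Cache (LRU->MRU): [L V]
  6. access L: HIT. Cache (LRU->MRU): [V L]
  7. access L: HIT. Cache (LRU->MRU): [V L]
  8. access V: HIT. Cache (LRU->MRU): [L V]
  9. access L: HIT. Cache (LRU->MRU): [V L]
  10. access L: HIT. Cache (LRU->MRU): [V L]
  11. access L: HIT. Cache (LRU->MRU): [V L]
  12. access T: MISS. Cache (LRU->MRU): [V L T]
  13. access L: HIT. Cache (LRU->MRU): [V T L]
  14. access L: HIT. Cache (LRU->MRU): [V T L]
  15. access V: HIT. Cache (LRU->MRU): [T L V]
  16. access T: HIT. Cache (LRU->MRU): [L V T]
  17. access V: HIT. Cache (LRU->MRU): [L T V]
  18. access H: MISS, evict L. Cache (LRU->MRU): [T V H]
Total: 14 hits, 4 misses, 1 evictions

Answer: 1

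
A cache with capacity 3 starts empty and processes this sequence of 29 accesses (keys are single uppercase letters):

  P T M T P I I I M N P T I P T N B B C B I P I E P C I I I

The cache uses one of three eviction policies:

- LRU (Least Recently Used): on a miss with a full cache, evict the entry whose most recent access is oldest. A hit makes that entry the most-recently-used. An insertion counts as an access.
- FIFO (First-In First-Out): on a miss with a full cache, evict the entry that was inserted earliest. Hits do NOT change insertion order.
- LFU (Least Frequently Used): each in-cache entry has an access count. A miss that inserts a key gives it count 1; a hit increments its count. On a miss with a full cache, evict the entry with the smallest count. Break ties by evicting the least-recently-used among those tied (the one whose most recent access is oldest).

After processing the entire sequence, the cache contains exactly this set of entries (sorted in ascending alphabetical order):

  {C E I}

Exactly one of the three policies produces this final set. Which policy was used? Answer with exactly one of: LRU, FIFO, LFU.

Answer: FIFO

Derivation:
Simulating under each policy and comparing final sets:
  LRU: final set = {C I P} -> differs
  FIFO: final set = {C E I} -> MATCHES target
  LFU: final set = {C I P} -> differs
Only FIFO produces the target set.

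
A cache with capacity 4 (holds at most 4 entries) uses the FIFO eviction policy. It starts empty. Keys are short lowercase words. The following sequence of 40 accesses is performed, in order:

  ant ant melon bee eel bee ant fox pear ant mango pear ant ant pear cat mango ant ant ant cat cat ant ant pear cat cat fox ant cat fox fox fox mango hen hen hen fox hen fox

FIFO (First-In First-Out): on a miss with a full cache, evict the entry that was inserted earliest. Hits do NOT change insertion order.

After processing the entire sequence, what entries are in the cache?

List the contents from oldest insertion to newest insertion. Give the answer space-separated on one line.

Answer: mango cat fox hen

Derivation:
FIFO simulation (capacity=4):
  1. access ant: MISS. Cache (old->new): [ant]
  2. access ant: HIT. Cache (old->new): [ant]
  3. access melon: MISS. Cache (old->new): [ant melon]
  4. access bee: MISS. Cache (old->new): [ant melon bee]
  5. access eel: MISS. Cache (old->new): [ant melon bee eel]
  6. access bee: HIT. Cache (old->new): [ant melon bee eel]
  7. access ant: HIT. Cache (old->new): [ant melon bee eel]
  8. access fox: MISS, evict ant. Cache (old->new): [melon bee eel fox]
  9. access pear: MISS, evict melon. Cache (old->new): [bee eel fox pear]
  10. access ant: MISS, evict bee. Cache (old->new): [eel fox pear ant]
  11. access mango: MISS, evict eel. Cache (old->new): [fox pear ant mango]
  12. access pear: HIT. Cache (old->new): [fox pear ant mango]
  13. access ant: HIT. Cache (old->new): [fox pear ant mango]
  14. access ant: HIT. Cache (old->new): [fox pear ant mango]
  15. access pear: HIT. Cache (old->new): [fox pear ant mango]
  16. access cat: MISS, evict fox. Cache (old->new): [pear ant mango cat]
  17. access mango: HIT. Cache (old->new): [pear ant mango cat]
  18. access ant: HIT. Cache (old->new): [pear ant mango cat]
  19. access ant: HIT. Cache (old->new): [pear ant mango cat]
  20. access ant: HIT. Cache (old->new): [pear ant mango cat]
  21. access cat: HIT. Cache (old->new): [pear ant mango cat]
  22. access cat: HIT. Cache (old->new): [pear ant mango cat]
  23. access ant: HIT. Cache (old->new): [pear ant mango cat]
  24. access ant: HIT. Cache (old->new): [pear ant mango cat]
  25. access pear: HIT. Cache (old->new): [pear ant mango cat]
  26. access cat: HIT. Cache (old->new): [pear ant mango cat]
  27. access cat: HIT. Cache (old->new): [pear ant mango cat]
  28. access fox: MISS, evict pear. Cache (old->new): [ant mango cat fox]
  29. access ant: HIT. Cache (old->new): [ant mango cat fox]
  30. access cat: HIT. Cache (old->new): [ant mango cat fox]
  31. access fox: HIT. Cache (old->new): [ant mango cat fox]
  32. access fox: HIT. Cache (old->new): [ant mango cat fox]
  33. access fox: HIT. Cache (old->new): [ant mango cat fox]
  34. access mango: HIT. Cache (old->new): [ant mango cat fox]
  35. access hen: MISS, evict ant. Cache (old->new): [mango cat fox hen]
  36. access hen: HIT. Cache (old->new): [mango cat fox hen]
  37. access hen: HIT. Cache (old->new): [mango cat fox hen]
  38. access fox: HIT. Cache (old->new): [mango cat fox hen]
  39. access hen: HIT. Cache (old->new): [mango cat fox hen]
  40. access fox: HIT. Cache (old->new): [mango cat fox hen]
Total: 29 hits, 11 misses, 7 evictions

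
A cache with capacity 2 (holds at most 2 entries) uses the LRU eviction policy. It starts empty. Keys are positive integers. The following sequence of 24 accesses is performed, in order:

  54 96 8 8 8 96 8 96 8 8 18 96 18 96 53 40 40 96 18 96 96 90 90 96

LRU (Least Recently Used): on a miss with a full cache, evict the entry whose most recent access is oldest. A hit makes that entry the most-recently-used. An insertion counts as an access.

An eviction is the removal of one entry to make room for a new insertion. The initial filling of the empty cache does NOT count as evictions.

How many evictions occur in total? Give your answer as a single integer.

LRU simulation (capacity=2):
  1. access 54: MISS. Cache (LRU->MRU): [54]
  2. access 96: MISS. Cache (LRU->MRU): [54 96]
  3. access 8: MISS, evict 54. Cache (LRU->MRU): [96 8]
  4. access 8: HIT. Cache (LRU->MRU): [96 8]
  5. access 8: HIT. Cache (LRU->MRU): [96 8]
  6. access 96: HIT. Cache (LRU->MRU): [8 96]
  7. access 8: HIT. Cache (LRU->MRU): [96 8]
  8. access 96: HIT. Cache (LRU->MRU): [8 96]
  9. access 8: HIT. Cache (LRU->MRU): [96 8]
  10. access 8: HIT. Cache (LRU->MRU): [96 8]
  11. access 18: MISS, evict 96. Cache (LRU->MRU): [8 18]
  12. access 96: MISS, evict 8. Cache (LRU->MRU): [18 96]
  13. access 18: HIT. Cache (LRU->MRU): [96 18]
  14. access 96: HIT. Cache (LRU->MRU): [18 96]
  15. access 53: MISS, evict 18. Cache (LRU->MRU): [96 53]
  16. access 40: MISS, evict 96. Cache (LRU->MRU): [53 40]
  17. access 40: HIT. Cache (LRU->MRU): [53 40]
  18. access 96: MISS, evict 53. Cache (LRU->MRU): [40 96]
  19. access 18: MISS, evict 40. Cache (LRU->MRU): [96 18]
  20. access 96: HIT. Cache (LRU->MRU): [18 96]
  21. access 96: HIT. Cache (LRU->MRU): [18 96]
  22. access 90: MISS, evict 18. Cache (LRU->MRU): [96 90]
  23. access 90: HIT. Cache (LRU->MRU): [96 90]
  24. access 96: HIT. Cache (LRU->MRU): [90 96]
Total: 14 hits, 10 misses, 8 evictions

Answer: 8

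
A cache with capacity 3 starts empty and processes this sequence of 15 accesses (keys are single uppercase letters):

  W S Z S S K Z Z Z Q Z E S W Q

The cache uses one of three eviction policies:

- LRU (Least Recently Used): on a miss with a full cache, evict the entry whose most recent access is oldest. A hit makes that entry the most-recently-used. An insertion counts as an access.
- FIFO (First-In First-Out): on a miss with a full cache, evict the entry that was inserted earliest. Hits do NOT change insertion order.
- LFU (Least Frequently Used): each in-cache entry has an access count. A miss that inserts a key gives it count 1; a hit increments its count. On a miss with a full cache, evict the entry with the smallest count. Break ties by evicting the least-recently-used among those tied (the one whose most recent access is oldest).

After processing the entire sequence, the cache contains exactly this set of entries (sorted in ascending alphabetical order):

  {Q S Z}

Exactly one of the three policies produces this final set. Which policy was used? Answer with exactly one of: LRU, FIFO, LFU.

Answer: LFU

Derivation:
Simulating under each policy and comparing final sets:
  LRU: final set = {Q S W} -> differs
  FIFO: final set = {Q S W} -> differs
  LFU: final set = {Q S Z} -> MATCHES target
Only LFU produces the target set.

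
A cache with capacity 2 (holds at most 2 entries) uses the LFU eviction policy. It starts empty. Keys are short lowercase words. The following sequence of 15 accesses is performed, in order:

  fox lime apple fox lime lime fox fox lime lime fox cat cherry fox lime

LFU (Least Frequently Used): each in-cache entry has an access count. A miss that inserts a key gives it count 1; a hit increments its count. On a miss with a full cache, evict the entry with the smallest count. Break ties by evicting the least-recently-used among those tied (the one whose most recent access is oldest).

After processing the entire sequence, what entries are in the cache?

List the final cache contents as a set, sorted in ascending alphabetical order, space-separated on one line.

Answer: fox lime

Derivation:
LFU simulation (capacity=2):
  1. access fox: MISS. Cache: [fox(c=1)]
  2. access lime: MISS. Cache: [fox(c=1) lime(c=1)]
  3. access apple: MISS, evict fox(c=1). Cache: [lime(c=1) apple(c=1)]
  4. access fox: MISS, evict lime(c=1). Cache: [apple(c=1) fox(c=1)]
  5. access lime: MISS, evict apple(c=1). Cache: [fox(c=1) lime(c=1)]
  6. access lime: HIT, count now 2. Cache: [fox(c=1) lime(c=2)]
  7. access fox: HIT, count now 2. Cache: [lime(c=2) fox(c=2)]
  8. access fox: HIT, count now 3. Cache: [lime(c=2) fox(c=3)]
  9. access lime: HIT, count now 3. Cache: [fox(c=3) lime(c=3)]
  10. access lime: HIT, count now 4. Cache: [fox(c=3) lime(c=4)]
  11. access fox: HIT, count now 4. Cache: [lime(c=4) fox(c=4)]
  12. access cat: MISS, evict lime(c=4). Cache: [cat(c=1) fox(c=4)]
  13. access cherry: MISS, evict cat(c=1). Cache: [cherry(c=1) fox(c=4)]
  14. access fox: HIT, count now 5. Cache: [cherry(c=1) fox(c=5)]
  15. access lime: MISS, evict cherry(c=1). Cache: [lime(c=1) fox(c=5)]
Total: 7 hits, 8 misses, 6 evictions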